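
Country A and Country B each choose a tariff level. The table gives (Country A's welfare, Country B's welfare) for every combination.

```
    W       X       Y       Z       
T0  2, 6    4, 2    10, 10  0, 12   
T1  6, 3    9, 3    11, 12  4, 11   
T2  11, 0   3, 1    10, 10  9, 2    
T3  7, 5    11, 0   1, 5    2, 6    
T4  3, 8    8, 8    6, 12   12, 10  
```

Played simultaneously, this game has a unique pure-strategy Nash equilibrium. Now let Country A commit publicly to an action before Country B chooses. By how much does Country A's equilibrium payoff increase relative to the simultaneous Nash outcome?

Solve by backward induction (Country A leads).
- T0: BR = Z, leader payoff 0.
- T1: BR = Y, leader payoff 11.
- T2: BR = Y, leader payoff 10.
- T3: BR = Z, leader payoff 2.
- T4: BR = Y, leader payoff 6.
Country A's induced payoffs are 0, 11, 10, 2, 6, so Country A commits to T1. Subgame-perfect outcome: (T1, Y) with payoffs (11, 12).
Under simultaneous play:
Country A's best replies: W→T2; X→T3; Y→T1; Z→T4.
Country B's best replies: T0→Z; T1→Y; T2→Y; T3→Z; T4→Y.
Only (T1, Y) has each player best-responding; Nash payoffs (11, 12).
Country A's commitment gain: 11 − 11 = 0.

0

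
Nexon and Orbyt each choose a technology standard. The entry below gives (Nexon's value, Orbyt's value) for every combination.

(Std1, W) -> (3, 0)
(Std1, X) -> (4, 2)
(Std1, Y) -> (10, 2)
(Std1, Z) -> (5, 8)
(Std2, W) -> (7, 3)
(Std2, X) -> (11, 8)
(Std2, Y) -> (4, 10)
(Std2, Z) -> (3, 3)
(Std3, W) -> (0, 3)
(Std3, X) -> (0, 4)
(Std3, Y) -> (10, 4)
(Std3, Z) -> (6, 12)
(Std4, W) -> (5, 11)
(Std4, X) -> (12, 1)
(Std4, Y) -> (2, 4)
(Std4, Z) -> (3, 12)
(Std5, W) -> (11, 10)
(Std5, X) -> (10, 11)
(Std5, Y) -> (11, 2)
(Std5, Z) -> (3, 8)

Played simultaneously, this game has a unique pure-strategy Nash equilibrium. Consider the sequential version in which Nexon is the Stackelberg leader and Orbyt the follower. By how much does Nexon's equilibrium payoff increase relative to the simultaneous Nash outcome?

4

Solve by backward induction (Nexon leads).
- Std1 → Orbyt plays Z (best of 0, 2, 2, 8); Nexon gets 5.
- Std2 → Orbyt plays Y (best of 3, 8, 10, 3); Nexon gets 4.
- Std3 → Orbyt plays Z (best of 3, 4, 4, 12); Nexon gets 6.
- Std4 → Orbyt plays Z (best of 11, 1, 4, 12); Nexon gets 3.
- Std5 → Orbyt plays X (best of 10, 11, 2, 8); Nexon gets 10.
Nexon's induced payoffs are 5, 4, 6, 3, 10, so Nexon commits to Std5. Subgame-perfect outcome: (Std5, X) with payoffs (10, 11).
For the simultaneous game, intersect best replies.
Nexon's best replies: W→Std5; X→Std4; Y→Std5; Z→Std3.
Orbyt's best replies: Std1→Z; Std2→Y; Std3→Z; Std4→Z; Std5→X.
Only (Std3, Z) has each player best-responding; Nash payoffs (6, 12).
Nexon's commitment gain: 10 − 6 = 4.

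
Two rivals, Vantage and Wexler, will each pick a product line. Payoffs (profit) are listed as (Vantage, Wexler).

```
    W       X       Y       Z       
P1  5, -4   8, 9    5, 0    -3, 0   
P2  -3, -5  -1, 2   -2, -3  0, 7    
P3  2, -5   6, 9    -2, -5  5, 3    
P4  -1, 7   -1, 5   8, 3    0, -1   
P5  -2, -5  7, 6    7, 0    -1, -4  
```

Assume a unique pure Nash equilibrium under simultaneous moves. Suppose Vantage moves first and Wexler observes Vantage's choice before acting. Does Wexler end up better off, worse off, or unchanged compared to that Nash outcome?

Wexler best-responds to each possible Vantage move:
- P1: Wexler compares -4, 9, 0, 0 and picks X; Vantage would get 8.
- P2: Wexler compares -5, 2, -3, 7 and picks Z; Vantage would get 0.
- P3: Wexler compares -5, 9, -5, 3 and picks X; Vantage would get 6.
- P4: Wexler compares 7, 5, 3, -1 and picks W; Vantage would get -1.
- P5: Wexler compares -5, 6, 0, -4 and picks X; Vantage would get 7.
Vantage's induced payoffs are 8, 0, 6, -1, 7, so Vantage commits to P1. Subgame-perfect outcome: (P1, X) with payoffs (8, 9).
For the simultaneous game, intersect best replies.
Vantage's best replies: W→P1; X→P1; Y→P4; Z→P3.
Wexler's best replies: P1→X; P2→Z; P3→X; P4→W; P5→X.
The unique mutual best reply is (P1, X), giving (8, 9).
Wexler earns 9 sequentially versus 9 at the Nash outcome: unchanged.

unchanged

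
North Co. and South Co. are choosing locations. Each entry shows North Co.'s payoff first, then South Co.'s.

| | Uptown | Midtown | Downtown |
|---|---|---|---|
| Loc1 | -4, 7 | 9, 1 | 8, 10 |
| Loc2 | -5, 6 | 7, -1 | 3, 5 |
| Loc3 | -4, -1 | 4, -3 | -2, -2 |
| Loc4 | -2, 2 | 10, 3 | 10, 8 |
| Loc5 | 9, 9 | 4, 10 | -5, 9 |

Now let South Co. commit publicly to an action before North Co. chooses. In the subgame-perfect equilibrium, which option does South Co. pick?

Solve by backward induction (South Co. leads).
- Uptown → North Co. plays Loc5 (best of -4, -5, -4, -2, 9); South Co. gets 9.
- Midtown → North Co. plays Loc4 (best of 9, 7, 4, 10, 4); South Co. gets 3.
- Downtown → North Co. plays Loc4 (best of 8, 3, -2, 10, -5); South Co. gets 8.
South Co.'s induced payoffs are 9, 3, 8, so South Co. commits to Uptown. Subgame-perfect outcome: (Loc5, Uptown) with payoffs (9, 9).

Uptown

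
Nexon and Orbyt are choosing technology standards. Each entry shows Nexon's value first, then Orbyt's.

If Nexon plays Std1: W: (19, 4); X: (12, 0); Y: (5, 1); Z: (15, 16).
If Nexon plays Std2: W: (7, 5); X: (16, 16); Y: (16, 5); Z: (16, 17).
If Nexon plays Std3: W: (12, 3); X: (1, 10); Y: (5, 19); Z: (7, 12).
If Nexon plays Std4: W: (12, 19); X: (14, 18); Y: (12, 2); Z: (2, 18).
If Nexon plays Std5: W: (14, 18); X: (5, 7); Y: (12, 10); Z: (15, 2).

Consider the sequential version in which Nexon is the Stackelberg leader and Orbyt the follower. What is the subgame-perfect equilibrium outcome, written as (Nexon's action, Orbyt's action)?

Orbyt best-responds to each possible Nexon move:
- Std1: BR = Z, leader payoff 15.
- Std2: BR = Z, leader payoff 16.
- Std3: BR = Y, leader payoff 5.
- Std4: BR = W, leader payoff 12.
- Std5: BR = W, leader payoff 14.
Among 15, 16, 5, 12, 14, the best is 16 at Std2. Subgame-perfect outcome: (Std2, Z) with payoffs (16, 17).

(Std2, Z)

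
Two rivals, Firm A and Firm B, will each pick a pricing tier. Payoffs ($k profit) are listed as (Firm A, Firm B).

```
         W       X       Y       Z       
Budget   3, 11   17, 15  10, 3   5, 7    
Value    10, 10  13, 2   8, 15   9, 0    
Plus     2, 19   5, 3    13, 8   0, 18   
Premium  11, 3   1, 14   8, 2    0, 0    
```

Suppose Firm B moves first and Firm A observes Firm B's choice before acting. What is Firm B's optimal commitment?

X

Backward induction with Firm B moving first.
- W → Firm A plays Premium (best of 3, 10, 2, 11); Firm B gets 3.
- X → Firm A plays Budget (best of 17, 13, 5, 1); Firm B gets 15.
- Y → Firm A plays Plus (best of 10, 8, 13, 8); Firm B gets 8.
- Z → Firm A plays Value (best of 5, 9, 0, 0); Firm B gets 0.
Maximizing over 3, 15, 8, 0, Firm B chooses X. Subgame-perfect outcome: (Budget, X) with payoffs (17, 15).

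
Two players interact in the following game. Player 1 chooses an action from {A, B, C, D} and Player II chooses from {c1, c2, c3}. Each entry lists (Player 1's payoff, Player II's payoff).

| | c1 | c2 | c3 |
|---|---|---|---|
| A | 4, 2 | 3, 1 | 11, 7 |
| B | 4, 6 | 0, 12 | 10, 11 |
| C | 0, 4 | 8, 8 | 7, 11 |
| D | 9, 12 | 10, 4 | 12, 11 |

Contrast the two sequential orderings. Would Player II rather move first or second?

first

If Player 1 leads: Player II's best replies are A→c3, B→c2, C→c3, D→c1; Player 1's induced payoffs 11, 0, 7, 9; outcome (A, c3), payoffs (11, 7).
If Player II leads: Player 1's best replies are c1→D, c2→D, c3→D; Player II's induced payoffs 12, 4, 11; outcome (D, c1), payoffs (9, 12).
Player II gets 12 moving first and 7 moving second, so Player II prefers to move first.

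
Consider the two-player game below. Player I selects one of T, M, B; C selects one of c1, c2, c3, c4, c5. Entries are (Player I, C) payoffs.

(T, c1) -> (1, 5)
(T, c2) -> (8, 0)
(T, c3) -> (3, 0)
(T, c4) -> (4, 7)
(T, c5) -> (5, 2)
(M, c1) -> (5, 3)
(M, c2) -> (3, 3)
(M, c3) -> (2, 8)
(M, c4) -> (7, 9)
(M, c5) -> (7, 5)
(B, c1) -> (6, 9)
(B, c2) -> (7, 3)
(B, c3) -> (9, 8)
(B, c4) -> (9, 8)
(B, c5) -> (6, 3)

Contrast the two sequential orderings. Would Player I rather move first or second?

If Player I leads: C's best replies are T→c4, M→c4, B→c1; Player I's induced payoffs 4, 7, 6; outcome (M, c4), payoffs (7, 9).
If C leads: Player I's best replies are c1→B, c2→T, c3→B, c4→B, c5→M; C's induced payoffs 9, 0, 8, 8, 5; outcome (B, c1), payoffs (6, 9).
Player I gets 7 moving first and 6 moving second, so Player I prefers to move first.

first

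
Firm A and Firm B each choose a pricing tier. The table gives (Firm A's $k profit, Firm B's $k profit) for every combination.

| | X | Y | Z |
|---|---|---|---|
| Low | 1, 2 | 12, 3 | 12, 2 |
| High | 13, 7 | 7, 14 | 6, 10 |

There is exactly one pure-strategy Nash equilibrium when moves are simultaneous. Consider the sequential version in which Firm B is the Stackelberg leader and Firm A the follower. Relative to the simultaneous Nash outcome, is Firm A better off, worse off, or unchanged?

Solve by backward induction (Firm B leads).
- X → Firm A plays High (best of 1, 13); Firm B gets 7.
- Y → Firm A plays Low (best of 12, 7); Firm B gets 3.
- Z → Firm A plays Low (best of 12, 6); Firm B gets 2.
Firm B's induced payoffs are 7, 3, 2, so Firm B commits to X. Subgame-perfect outcome: (High, X) with payoffs (13, 7).
For the simultaneous game, intersect best replies.
Firm A's best replies: X→High; Y→Low; Z→Low.
Firm B's best replies: Low→Y; High→Y.
Only (Low, Y) has each player best-responding; Nash payoffs (12, 3).
Firm A earns 13 sequentially versus 12 at the Nash outcome: better off.

better off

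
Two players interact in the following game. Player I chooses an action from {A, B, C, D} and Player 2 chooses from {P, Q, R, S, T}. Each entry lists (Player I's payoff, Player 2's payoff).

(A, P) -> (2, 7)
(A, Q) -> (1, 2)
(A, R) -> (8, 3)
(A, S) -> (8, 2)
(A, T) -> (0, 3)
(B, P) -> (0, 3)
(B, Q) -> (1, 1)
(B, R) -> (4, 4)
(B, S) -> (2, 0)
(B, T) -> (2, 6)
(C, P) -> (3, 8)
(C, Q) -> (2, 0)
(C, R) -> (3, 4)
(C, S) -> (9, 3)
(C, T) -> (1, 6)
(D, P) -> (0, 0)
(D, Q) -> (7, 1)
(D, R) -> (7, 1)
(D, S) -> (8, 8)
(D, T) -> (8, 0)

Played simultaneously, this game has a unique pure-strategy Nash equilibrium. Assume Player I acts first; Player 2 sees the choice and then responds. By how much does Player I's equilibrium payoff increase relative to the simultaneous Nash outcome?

5

Work backward from Player 2's decision.
- A: Player 2 compares 7, 2, 3, 2, 3 and picks P; Player I would get 2.
- B: Player 2 compares 3, 1, 4, 0, 6 and picks T; Player I would get 2.
- C: Player 2 compares 8, 0, 4, 3, 6 and picks P; Player I would get 3.
- D: Player 2 compares 0, 1, 1, 8, 0 and picks S; Player I would get 8.
Player I's induced payoffs are 2, 2, 3, 8, so Player I commits to D. Subgame-perfect outcome: (D, S) with payoffs (8, 8).
Under simultaneous play:
Player I's best replies: P→C; Q→D; R→A; S→C; T→D.
Player 2's best replies: A→P; B→T; C→P; D→S.
The unique mutual best reply is (C, P), giving (3, 8).
Player I's commitment gain: 8 − 3 = 5.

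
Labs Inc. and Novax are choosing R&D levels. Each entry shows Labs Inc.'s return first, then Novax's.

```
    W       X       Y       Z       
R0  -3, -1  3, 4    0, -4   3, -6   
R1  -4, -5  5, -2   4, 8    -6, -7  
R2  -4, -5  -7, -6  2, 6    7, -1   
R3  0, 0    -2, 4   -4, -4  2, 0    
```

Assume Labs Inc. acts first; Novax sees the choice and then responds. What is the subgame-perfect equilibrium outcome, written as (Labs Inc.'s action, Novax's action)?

Solve by backward induction (Labs Inc. leads).
- R0 → Novax plays X (best of -1, 4, -4, -6); Labs Inc. gets 3.
- R1 → Novax plays Y (best of -5, -2, 8, -7); Labs Inc. gets 4.
- R2 → Novax plays Y (best of -5, -6, 6, -1); Labs Inc. gets 2.
- R3 → Novax plays X (best of 0, 4, -4, 0); Labs Inc. gets -2.
Maximizing over 3, 4, 2, -2, Labs Inc. chooses R1. Subgame-perfect outcome: (R1, Y) with payoffs (4, 8).

(R1, Y)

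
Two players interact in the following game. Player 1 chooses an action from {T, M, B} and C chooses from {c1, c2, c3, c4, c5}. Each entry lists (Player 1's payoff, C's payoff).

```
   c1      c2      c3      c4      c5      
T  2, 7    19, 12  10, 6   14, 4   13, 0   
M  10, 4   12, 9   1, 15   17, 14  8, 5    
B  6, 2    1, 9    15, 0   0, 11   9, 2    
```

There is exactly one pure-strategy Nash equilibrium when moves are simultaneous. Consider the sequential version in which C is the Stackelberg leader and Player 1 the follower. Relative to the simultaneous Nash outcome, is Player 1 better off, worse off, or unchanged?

Solve by backward induction (C leads).
- c1: BR = M, leader payoff 4.
- c2: BR = T, leader payoff 12.
- c3: BR = B, leader payoff 0.
- c4: BR = M, leader payoff 14.
- c5: BR = T, leader payoff 0.
C's induced payoffs are 4, 12, 0, 14, 0, so C commits to c4. Subgame-perfect outcome: (M, c4) with payoffs (17, 14).
Under simultaneous play:
Player 1's best replies: c1→M; c2→T; c3→B; c4→M; c5→T.
C's best replies: T→c2; M→c3; B→c4.
The unique mutual best reply is (T, c2), giving (19, 12).
Player 1 earns 17 sequentially versus 19 at the Nash outcome: worse off.

worse off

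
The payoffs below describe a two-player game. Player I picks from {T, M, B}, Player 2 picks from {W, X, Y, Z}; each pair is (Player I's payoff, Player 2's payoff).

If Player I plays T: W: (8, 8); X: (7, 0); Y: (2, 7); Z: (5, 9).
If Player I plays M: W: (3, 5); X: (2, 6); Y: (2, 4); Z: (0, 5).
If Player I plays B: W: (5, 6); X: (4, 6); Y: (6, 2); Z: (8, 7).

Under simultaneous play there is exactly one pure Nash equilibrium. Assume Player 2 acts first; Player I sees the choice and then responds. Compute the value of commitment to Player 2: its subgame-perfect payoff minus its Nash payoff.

1

Work backward from Player I's decision.
- W: BR = T, leader payoff 8.
- X: BR = T, leader payoff 0.
- Y: BR = B, leader payoff 2.
- Z: BR = B, leader payoff 7.
Player 2's induced payoffs are 8, 0, 2, 7, so Player 2 commits to W. Subgame-perfect outcome: (T, W) with payoffs (8, 8).
For the simultaneous game, intersect best replies.
Player I's best replies: W→T; X→T; Y→B; Z→B.
Player 2's best replies: T→Z; M→X; B→Z.
The unique mutual best reply is (B, Z), giving (8, 7).
Player 2's commitment gain: 8 − 7 = 1.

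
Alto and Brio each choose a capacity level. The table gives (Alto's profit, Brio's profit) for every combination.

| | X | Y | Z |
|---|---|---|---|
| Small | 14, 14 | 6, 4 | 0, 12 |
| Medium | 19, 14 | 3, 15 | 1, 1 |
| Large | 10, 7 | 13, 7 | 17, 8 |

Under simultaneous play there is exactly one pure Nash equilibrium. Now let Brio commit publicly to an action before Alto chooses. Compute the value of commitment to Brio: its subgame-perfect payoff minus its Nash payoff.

Work backward from Alto's decision.
- X → Alto plays Medium (best of 14, 19, 10); Brio gets 14.
- Y → Alto plays Large (best of 6, 3, 13); Brio gets 7.
- Z → Alto plays Large (best of 0, 1, 17); Brio gets 8.
Maximizing over 14, 7, 8, Brio chooses X. Subgame-perfect outcome: (Medium, X) with payoffs (19, 14).
Now find the simultaneous Nash equilibrium.
Alto's best replies: X→Medium; Y→Large; Z→Large.
Brio's best replies: Small→X; Medium→Y; Large→Z.
Only (Large, Z) has each player best-responding; Nash payoffs (17, 8).
Brio's commitment gain: 14 − 8 = 6.

6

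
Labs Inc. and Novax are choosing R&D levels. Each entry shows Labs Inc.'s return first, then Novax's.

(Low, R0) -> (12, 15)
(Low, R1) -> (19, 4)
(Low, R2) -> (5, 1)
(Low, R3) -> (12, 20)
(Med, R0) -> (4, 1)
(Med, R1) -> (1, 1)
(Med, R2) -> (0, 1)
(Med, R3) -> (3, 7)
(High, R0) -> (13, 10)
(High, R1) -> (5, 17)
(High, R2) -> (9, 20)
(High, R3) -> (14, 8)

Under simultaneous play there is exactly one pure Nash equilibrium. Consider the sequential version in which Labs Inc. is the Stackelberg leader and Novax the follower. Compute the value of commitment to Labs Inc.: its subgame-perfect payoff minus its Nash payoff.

Backward induction with Labs Inc. moving first.
- Low: BR = R3, leader payoff 12.
- Med: BR = R3, leader payoff 3.
- High: BR = R2, leader payoff 9.
Maximizing over 12, 3, 9, Labs Inc. chooses Low. Subgame-perfect outcome: (Low, R3) with payoffs (12, 20).
Under simultaneous play:
Labs Inc.'s best replies: R0→High; R1→Low; R2→High; R3→High.
Novax's best replies: Low→R3; Med→R3; High→R2.
The unique mutual best reply is (High, R2), giving (9, 20).
Labs Inc.'s commitment gain: 12 − 9 = 3.

3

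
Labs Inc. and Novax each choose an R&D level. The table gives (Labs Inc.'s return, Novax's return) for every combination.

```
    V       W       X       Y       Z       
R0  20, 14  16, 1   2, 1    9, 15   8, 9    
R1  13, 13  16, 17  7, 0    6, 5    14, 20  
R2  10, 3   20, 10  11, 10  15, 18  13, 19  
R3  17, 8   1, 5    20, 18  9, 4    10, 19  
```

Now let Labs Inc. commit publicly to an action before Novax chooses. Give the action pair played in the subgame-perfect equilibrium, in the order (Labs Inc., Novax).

(R1, Z)

Novax best-responds to each possible Labs Inc. move:
- R0: Novax compares 14, 1, 1, 15, 9 and picks Y; Labs Inc. would get 9.
- R1: Novax compares 13, 17, 0, 5, 20 and picks Z; Labs Inc. would get 14.
- R2: Novax compares 3, 10, 10, 18, 19 and picks Z; Labs Inc. would get 13.
- R3: Novax compares 8, 5, 18, 4, 19 and picks Z; Labs Inc. would get 10.
Labs Inc.'s induced payoffs are 9, 14, 13, 10, so Labs Inc. commits to R1. Subgame-perfect outcome: (R1, Z) with payoffs (14, 20).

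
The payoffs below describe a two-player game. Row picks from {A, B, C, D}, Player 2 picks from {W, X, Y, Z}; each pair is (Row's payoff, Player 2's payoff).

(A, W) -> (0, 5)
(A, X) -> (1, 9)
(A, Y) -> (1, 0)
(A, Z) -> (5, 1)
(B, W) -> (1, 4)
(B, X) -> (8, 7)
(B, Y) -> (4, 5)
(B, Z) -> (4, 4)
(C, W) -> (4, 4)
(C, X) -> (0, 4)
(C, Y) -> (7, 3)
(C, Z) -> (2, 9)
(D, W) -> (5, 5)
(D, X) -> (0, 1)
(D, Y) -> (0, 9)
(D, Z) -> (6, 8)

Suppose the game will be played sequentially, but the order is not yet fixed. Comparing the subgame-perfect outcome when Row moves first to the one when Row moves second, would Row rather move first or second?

first

If Row leads: Player 2's best replies are A→X, B→X, C→Z, D→Y; Row's induced payoffs 1, 8, 2, 0; outcome (B, X), payoffs (8, 7).
If Player 2 leads: Row's best replies are W→D, X→B, Y→C, Z→D; Player 2's induced payoffs 5, 7, 3, 8; outcome (D, Z), payoffs (6, 8).
Row gets 8 moving first and 6 moving second, so Row prefers to move first.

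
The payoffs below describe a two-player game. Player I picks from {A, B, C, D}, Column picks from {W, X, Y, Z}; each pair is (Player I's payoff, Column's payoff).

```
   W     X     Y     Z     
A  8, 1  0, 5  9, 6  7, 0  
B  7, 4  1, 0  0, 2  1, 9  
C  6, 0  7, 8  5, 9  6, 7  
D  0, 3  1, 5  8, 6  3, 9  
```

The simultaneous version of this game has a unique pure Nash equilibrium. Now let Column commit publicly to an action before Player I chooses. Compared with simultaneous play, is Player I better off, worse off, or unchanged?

worse off

Player I best-responds to each possible Column move:
- W: Player I compares 8, 7, 6, 0 and picks A; Column would get 1.
- X: Player I compares 0, 1, 7, 1 and picks C; Column would get 8.
- Y: Player I compares 9, 0, 5, 8 and picks A; Column would get 6.
- Z: Player I compares 7, 1, 6, 3 and picks A; Column would get 0.
Column's induced payoffs are 1, 8, 6, 0, so Column commits to X. Subgame-perfect outcome: (C, X) with payoffs (7, 8).
For the simultaneous game, intersect best replies.
Player I's best replies: W→A; X→C; Y→A; Z→A.
Column's best replies: A→Y; B→Z; C→Y; D→Z.
The unique mutual best reply is (A, Y), giving (9, 6).
Player I earns 7 sequentially versus 9 at the Nash outcome: worse off.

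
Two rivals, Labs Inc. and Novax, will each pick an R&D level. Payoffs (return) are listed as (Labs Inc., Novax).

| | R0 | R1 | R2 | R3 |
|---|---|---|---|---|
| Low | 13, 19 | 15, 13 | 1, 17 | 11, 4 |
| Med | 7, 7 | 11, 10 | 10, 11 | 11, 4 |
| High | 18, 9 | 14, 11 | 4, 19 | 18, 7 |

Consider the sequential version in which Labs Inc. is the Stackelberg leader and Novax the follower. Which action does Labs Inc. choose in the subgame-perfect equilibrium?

Work backward from Novax's decision.
- Low → Novax plays R0 (best of 19, 13, 17, 4); Labs Inc. gets 13.
- Med → Novax plays R2 (best of 7, 10, 11, 4); Labs Inc. gets 10.
- High → Novax plays R2 (best of 9, 11, 19, 7); Labs Inc. gets 4.
Among 13, 10, 4, the best is 13 at Low. Subgame-perfect outcome: (Low, R0) with payoffs (13, 19).

Low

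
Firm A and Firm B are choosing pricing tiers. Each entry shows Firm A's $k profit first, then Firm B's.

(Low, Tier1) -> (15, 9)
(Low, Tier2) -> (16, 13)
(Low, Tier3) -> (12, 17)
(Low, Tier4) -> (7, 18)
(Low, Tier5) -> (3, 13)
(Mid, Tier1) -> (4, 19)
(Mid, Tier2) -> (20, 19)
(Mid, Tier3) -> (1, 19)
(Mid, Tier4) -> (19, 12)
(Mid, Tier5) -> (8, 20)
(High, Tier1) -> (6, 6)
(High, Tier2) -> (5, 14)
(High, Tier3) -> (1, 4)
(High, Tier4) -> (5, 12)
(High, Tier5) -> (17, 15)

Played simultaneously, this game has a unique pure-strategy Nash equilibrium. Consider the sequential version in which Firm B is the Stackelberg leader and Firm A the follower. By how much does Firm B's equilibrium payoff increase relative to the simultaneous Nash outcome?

Work backward from Firm A's decision.
- Tier1 → Firm A plays Low (best of 15, 4, 6); Firm B gets 9.
- Tier2 → Firm A plays Mid (best of 16, 20, 5); Firm B gets 19.
- Tier3 → Firm A plays Low (best of 12, 1, 1); Firm B gets 17.
- Tier4 → Firm A plays Mid (best of 7, 19, 5); Firm B gets 12.
- Tier5 → Firm A plays High (best of 3, 8, 17); Firm B gets 15.
Among 9, 19, 17, 12, 15, the best is 19 at Tier2. Subgame-perfect outcome: (Mid, Tier2) with payoffs (20, 19).
For the simultaneous game, intersect best replies.
Firm A's best replies: Tier1→Low; Tier2→Mid; Tier3→Low; Tier4→Mid; Tier5→High.
Firm B's best replies: Low→Tier4; Mid→Tier5; High→Tier5.
The unique mutual best reply is (High, Tier5), giving (17, 15).
Firm B's commitment gain: 19 − 15 = 4.

4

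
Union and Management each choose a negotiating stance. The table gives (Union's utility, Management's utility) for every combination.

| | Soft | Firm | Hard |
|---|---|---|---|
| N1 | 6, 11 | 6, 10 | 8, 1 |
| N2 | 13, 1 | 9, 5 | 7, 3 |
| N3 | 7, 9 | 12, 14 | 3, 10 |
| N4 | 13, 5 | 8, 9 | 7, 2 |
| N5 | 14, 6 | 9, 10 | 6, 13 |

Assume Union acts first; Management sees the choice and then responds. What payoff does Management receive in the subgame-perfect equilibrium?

14

Solve by backward induction (Union leads).
- N1: Management compares 11, 10, 1 and picks Soft; Union would get 6.
- N2: Management compares 1, 5, 3 and picks Firm; Union would get 9.
- N3: Management compares 9, 14, 10 and picks Firm; Union would get 12.
- N4: Management compares 5, 9, 2 and picks Firm; Union would get 8.
- N5: Management compares 6, 10, 13 and picks Hard; Union would get 6.
Maximizing over 6, 9, 12, 8, 6, Union chooses N3. Subgame-perfect outcome: (N3, Firm) with payoffs (12, 14).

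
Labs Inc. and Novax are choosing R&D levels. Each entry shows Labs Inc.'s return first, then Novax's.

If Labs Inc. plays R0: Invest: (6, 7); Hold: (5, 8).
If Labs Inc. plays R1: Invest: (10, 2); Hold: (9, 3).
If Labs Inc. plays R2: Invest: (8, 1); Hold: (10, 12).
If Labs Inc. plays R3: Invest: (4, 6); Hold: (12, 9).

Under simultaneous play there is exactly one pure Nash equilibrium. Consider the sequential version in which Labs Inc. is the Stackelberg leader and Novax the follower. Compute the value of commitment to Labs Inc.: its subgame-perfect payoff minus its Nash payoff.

Solve by backward induction (Labs Inc. leads).
- R0: BR = Hold, leader payoff 5.
- R1: BR = Hold, leader payoff 9.
- R2: BR = Hold, leader payoff 10.
- R3: BR = Hold, leader payoff 12.
Maximizing over 5, 9, 10, 12, Labs Inc. chooses R3. Subgame-perfect outcome: (R3, Hold) with payoffs (12, 9).
Under simultaneous play:
Labs Inc.'s best replies: Invest→R1; Hold→R3.
Novax's best replies: R0→Hold; R1→Hold; R2→Hold; R3→Hold.
The unique mutual best reply is (R3, Hold), giving (12, 9).
Labs Inc.'s commitment gain: 12 − 12 = 0.

0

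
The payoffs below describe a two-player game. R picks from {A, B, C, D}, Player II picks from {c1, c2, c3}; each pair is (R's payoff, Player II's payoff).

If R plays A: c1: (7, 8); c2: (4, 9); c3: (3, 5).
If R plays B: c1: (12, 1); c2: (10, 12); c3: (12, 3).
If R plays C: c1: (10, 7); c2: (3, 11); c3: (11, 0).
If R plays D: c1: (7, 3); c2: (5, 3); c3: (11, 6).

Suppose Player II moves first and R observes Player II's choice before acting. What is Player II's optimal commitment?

Work backward from R's decision.
- c1: R compares 7, 12, 10, 7 and picks B; Player II would get 1.
- c2: R compares 4, 10, 3, 5 and picks B; Player II would get 12.
- c3: R compares 3, 12, 11, 11 and picks B; Player II would get 3.
Player II's induced payoffs are 1, 12, 3, so Player II commits to c2. Subgame-perfect outcome: (B, c2) with payoffs (10, 12).

c2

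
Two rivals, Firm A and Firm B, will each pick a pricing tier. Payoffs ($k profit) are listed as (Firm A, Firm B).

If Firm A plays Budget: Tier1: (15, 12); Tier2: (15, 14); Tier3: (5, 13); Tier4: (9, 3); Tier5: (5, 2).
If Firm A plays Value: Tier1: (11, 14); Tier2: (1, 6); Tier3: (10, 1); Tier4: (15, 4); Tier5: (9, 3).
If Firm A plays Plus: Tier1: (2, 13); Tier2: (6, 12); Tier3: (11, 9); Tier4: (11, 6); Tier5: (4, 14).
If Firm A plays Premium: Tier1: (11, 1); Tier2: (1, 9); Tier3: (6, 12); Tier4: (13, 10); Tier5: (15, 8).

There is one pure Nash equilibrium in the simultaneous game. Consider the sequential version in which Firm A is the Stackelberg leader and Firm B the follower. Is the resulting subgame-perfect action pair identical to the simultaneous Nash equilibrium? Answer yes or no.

yes

Solve by backward induction (Firm A leads).
- Budget: BR = Tier2, leader payoff 15.
- Value: BR = Tier1, leader payoff 11.
- Plus: BR = Tier5, leader payoff 4.
- Premium: BR = Tier3, leader payoff 6.
Maximizing over 15, 11, 4, 6, Firm A chooses Budget. Subgame-perfect outcome: (Budget, Tier2) with payoffs (15, 14).
For the simultaneous game, intersect best replies.
Firm A's best replies: Tier1→Budget; Tier2→Budget; Tier3→Plus; Tier4→Value; Tier5→Premium.
Firm B's best replies: Budget→Tier2; Value→Tier1; Plus→Tier5; Premium→Tier3.
Only (Budget, Tier2) has each player best-responding; Nash payoffs (15, 14).
Sequential outcome (Budget, Tier2) coincides with the Nash profile (Budget, Tier2).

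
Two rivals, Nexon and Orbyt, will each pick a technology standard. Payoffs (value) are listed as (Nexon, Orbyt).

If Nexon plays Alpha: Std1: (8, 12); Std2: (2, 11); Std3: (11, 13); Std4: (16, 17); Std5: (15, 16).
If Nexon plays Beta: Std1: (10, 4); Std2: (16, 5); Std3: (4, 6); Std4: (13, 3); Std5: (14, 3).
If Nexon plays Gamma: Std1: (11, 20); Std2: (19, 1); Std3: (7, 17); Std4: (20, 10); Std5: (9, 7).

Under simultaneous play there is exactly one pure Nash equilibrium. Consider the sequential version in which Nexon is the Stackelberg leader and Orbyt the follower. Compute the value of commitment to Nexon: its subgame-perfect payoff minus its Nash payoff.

Work backward from Orbyt's decision.
- Alpha: Orbyt compares 12, 11, 13, 17, 16 and picks Std4; Nexon would get 16.
- Beta: Orbyt compares 4, 5, 6, 3, 3 and picks Std3; Nexon would get 4.
- Gamma: Orbyt compares 20, 1, 17, 10, 7 and picks Std1; Nexon would get 11.
Nexon's induced payoffs are 16, 4, 11, so Nexon commits to Alpha. Subgame-perfect outcome: (Alpha, Std4) with payoffs (16, 17).
Now find the simultaneous Nash equilibrium.
Nexon's best replies: Std1→Gamma; Std2→Gamma; Std3→Alpha; Std4→Gamma; Std5→Alpha.
Orbyt's best replies: Alpha→Std4; Beta→Std3; Gamma→Std1.
Only (Gamma, Std1) has each player best-responding; Nash payoffs (11, 20).
Nexon's commitment gain: 16 − 11 = 5.

5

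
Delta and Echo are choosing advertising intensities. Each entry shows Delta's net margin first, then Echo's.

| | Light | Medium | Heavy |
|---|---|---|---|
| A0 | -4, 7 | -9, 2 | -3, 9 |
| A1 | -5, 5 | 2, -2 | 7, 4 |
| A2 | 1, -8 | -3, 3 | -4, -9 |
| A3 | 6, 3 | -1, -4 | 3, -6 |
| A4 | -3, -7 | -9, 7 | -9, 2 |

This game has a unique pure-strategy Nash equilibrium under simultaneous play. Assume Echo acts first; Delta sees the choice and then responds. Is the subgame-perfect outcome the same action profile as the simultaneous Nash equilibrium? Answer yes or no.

Delta best-responds to each possible Echo move:
- Light: BR = A3, leader payoff 3.
- Medium: BR = A1, leader payoff -2.
- Heavy: BR = A1, leader payoff 4.
Echo's induced payoffs are 3, -2, 4, so Echo commits to Heavy. Subgame-perfect outcome: (A1, Heavy) with payoffs (7, 4).
For the simultaneous game, intersect best replies.
Delta's best replies: Light→A3; Medium→A1; Heavy→A1.
Echo's best replies: A0→Heavy; A1→Light; A2→Medium; A3→Light; A4→Medium.
The unique mutual best reply is (A3, Light), giving (6, 3).
Sequential outcome (A1, Heavy) differs from the Nash profile (A3, Light).

no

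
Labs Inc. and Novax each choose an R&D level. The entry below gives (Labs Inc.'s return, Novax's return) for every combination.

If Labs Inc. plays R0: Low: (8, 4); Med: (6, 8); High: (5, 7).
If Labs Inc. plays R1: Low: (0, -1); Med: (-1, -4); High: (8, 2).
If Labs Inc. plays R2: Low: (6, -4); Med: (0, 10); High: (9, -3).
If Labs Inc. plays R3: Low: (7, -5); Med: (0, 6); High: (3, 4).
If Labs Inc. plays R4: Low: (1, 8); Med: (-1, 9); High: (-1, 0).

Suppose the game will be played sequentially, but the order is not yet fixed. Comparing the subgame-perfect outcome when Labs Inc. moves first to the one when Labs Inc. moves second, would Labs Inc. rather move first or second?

first

If Labs Inc. leads: Novax's best replies are R0→Med, R1→High, R2→Med, R3→Med, R4→Med; Labs Inc.'s induced payoffs 6, 8, 0, 0, -1; outcome (R1, High), payoffs (8, 2).
If Novax leads: Labs Inc.'s best replies are Low→R0, Med→R0, High→R2; Novax's induced payoffs 4, 8, -3; outcome (R0, Med), payoffs (6, 8).
Labs Inc. gets 8 moving first and 6 moving second, so Labs Inc. prefers to move first.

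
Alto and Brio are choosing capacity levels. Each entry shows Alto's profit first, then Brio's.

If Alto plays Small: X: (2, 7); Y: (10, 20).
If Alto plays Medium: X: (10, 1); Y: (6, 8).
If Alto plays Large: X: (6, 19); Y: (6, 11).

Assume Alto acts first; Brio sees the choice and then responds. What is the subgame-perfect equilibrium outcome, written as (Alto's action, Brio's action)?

(Small, Y)

Backward induction with Alto moving first.
- Small: Brio compares 7, 20 and picks Y; Alto would get 10.
- Medium: Brio compares 1, 8 and picks Y; Alto would get 6.
- Large: Brio compares 19, 11 and picks X; Alto would get 6.
Among 10, 6, 6, the best is 10 at Small. Subgame-perfect outcome: (Small, Y) with payoffs (10, 20).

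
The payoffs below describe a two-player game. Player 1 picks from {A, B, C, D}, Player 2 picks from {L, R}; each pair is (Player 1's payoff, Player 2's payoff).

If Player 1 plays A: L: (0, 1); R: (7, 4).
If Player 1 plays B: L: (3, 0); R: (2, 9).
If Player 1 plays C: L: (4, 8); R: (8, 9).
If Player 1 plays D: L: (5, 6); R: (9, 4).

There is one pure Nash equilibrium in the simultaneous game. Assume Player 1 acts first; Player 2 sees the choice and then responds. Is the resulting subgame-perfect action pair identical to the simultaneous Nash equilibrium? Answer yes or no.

no

Work backward from Player 2's decision.
- A → Player 2 plays R (best of 1, 4); Player 1 gets 7.
- B → Player 2 plays R (best of 0, 9); Player 1 gets 2.
- C → Player 2 plays R (best of 8, 9); Player 1 gets 8.
- D → Player 2 plays L (best of 6, 4); Player 1 gets 5.
Maximizing over 7, 2, 8, 5, Player 1 chooses C. Subgame-perfect outcome: (C, R) with payoffs (8, 9).
Under simultaneous play:
Player 1's best replies: L→D; R→D.
Player 2's best replies: A→R; B→R; C→R; D→L.
The unique mutual best reply is (D, L), giving (5, 6).
Sequential outcome (C, R) differs from the Nash profile (D, L).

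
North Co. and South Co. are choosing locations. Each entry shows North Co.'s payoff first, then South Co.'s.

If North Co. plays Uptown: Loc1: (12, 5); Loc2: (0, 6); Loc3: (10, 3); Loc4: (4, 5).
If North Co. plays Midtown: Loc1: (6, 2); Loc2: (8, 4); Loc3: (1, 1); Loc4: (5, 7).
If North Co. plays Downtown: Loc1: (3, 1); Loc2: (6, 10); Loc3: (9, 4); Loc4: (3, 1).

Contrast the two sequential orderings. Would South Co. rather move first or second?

second

If North Co. leads: South Co.'s best replies are Uptown→Loc2, Midtown→Loc4, Downtown→Loc2; North Co.'s induced payoffs 0, 5, 6; outcome (Downtown, Loc2), payoffs (6, 10).
If South Co. leads: North Co.'s best replies are Loc1→Uptown, Loc2→Midtown, Loc3→Uptown, Loc4→Midtown; South Co.'s induced payoffs 5, 4, 3, 7; outcome (Midtown, Loc4), payoffs (5, 7).
South Co. gets 7 moving first and 10 moving second, so South Co. prefers to move second.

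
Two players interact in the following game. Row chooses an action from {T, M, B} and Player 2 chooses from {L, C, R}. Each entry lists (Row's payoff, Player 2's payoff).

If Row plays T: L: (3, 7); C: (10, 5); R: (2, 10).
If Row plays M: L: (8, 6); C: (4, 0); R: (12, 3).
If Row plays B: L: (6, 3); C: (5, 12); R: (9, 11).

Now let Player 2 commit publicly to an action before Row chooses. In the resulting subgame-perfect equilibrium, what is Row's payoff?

Backward induction with Player 2 moving first.
- L: Row compares 3, 8, 6 and picks M; Player 2 would get 6.
- C: Row compares 10, 4, 5 and picks T; Player 2 would get 5.
- R: Row compares 2, 12, 9 and picks M; Player 2 would get 3.
Maximizing over 6, 5, 3, Player 2 chooses L. Subgame-perfect outcome: (M, L) with payoffs (8, 6).

8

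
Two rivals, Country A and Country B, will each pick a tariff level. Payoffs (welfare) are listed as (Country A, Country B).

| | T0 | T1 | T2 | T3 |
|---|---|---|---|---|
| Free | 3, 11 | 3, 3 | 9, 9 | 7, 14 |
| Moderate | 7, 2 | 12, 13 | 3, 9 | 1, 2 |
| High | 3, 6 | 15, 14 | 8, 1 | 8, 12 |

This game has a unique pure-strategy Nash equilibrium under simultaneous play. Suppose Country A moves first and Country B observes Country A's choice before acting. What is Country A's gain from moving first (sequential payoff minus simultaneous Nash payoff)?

Solve by backward induction (Country A leads).
- Free → Country B plays T3 (best of 11, 3, 9, 14); Country A gets 7.
- Moderate → Country B plays T1 (best of 2, 13, 9, 2); Country A gets 12.
- High → Country B plays T1 (best of 6, 14, 1, 12); Country A gets 15.
Among 7, 12, 15, the best is 15 at High. Subgame-perfect outcome: (High, T1) with payoffs (15, 14).
Now find the simultaneous Nash equilibrium.
Country A's best replies: T0→Moderate; T1→High; T2→Free; T3→High.
Country B's best replies: Free→T3; Moderate→T1; High→T1.
The unique mutual best reply is (High, T1), giving (15, 14).
Country A's commitment gain: 15 − 15 = 0.

0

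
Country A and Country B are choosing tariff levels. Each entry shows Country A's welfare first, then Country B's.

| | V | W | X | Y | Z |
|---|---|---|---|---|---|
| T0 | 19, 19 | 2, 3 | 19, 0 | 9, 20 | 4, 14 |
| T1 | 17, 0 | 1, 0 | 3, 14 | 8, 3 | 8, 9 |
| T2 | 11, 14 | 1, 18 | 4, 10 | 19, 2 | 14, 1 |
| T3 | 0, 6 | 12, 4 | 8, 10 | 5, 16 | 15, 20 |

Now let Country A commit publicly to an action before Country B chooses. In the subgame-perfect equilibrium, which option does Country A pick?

Country B best-responds to each possible Country A move:
- T0: Country B compares 19, 3, 0, 20, 14 and picks Y; Country A would get 9.
- T1: Country B compares 0, 0, 14, 3, 9 and picks X; Country A would get 3.
- T2: Country B compares 14, 18, 10, 2, 1 and picks W; Country A would get 1.
- T3: Country B compares 6, 4, 10, 16, 20 and picks Z; Country A would get 15.
Country A's induced payoffs are 9, 3, 1, 15, so Country A commits to T3. Subgame-perfect outcome: (T3, Z) with payoffs (15, 20).

T3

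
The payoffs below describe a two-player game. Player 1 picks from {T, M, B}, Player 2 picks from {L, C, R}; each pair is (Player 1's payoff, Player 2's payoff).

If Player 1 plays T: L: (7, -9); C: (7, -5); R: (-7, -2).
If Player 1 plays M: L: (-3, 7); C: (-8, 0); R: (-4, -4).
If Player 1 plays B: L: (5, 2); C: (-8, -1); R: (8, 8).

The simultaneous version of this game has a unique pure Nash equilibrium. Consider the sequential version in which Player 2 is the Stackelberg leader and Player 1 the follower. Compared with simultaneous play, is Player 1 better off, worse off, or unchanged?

Player 1 best-responds to each possible Player 2 move:
- L: Player 1 compares 7, -3, 5 and picks T; Player 2 would get -9.
- C: Player 1 compares 7, -8, -8 and picks T; Player 2 would get -5.
- R: Player 1 compares -7, -4, 8 and picks B; Player 2 would get 8.
Among -9, -5, 8, the best is 8 at R. Subgame-perfect outcome: (B, R) with payoffs (8, 8).
Now find the simultaneous Nash equilibrium.
Player 1's best replies: L→T; C→T; R→B.
Player 2's best replies: T→R; M→L; B→R.
The unique mutual best reply is (B, R), giving (8, 8).
Player 1 earns 8 sequentially versus 8 at the Nash outcome: unchanged.

unchanged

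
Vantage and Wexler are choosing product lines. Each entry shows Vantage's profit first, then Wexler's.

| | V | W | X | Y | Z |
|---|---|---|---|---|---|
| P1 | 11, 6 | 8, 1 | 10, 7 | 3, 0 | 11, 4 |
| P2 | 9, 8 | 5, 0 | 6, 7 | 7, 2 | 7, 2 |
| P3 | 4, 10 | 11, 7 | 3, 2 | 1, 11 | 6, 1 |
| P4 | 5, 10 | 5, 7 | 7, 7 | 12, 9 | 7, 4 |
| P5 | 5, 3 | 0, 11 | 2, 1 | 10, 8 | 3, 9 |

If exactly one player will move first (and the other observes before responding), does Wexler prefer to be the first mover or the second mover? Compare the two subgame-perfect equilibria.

first

If Vantage leads: Wexler's best replies are P1→X, P2→V, P3→Y, P4→V, P5→W; Vantage's induced payoffs 10, 9, 1, 5, 0; outcome (P1, X), payoffs (10, 7).
If Wexler leads: Vantage's best replies are V→P1, W→P3, X→P1, Y→P4, Z→P1; Wexler's induced payoffs 6, 7, 7, 9, 4; outcome (P4, Y), payoffs (12, 9).
Wexler gets 9 moving first and 7 moving second, so Wexler prefers to move first.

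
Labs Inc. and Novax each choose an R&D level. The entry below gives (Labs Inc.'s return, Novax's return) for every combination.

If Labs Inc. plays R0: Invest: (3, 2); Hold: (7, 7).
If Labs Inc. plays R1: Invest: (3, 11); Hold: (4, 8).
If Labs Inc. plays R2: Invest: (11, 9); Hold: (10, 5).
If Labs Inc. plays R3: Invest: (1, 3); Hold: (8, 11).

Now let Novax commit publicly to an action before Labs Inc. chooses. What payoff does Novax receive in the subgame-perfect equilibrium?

9

Backward induction with Novax moving first.
- Invest: Labs Inc. compares 3, 3, 11, 1 and picks R2; Novax would get 9.
- Hold: Labs Inc. compares 7, 4, 10, 8 and picks R2; Novax would get 5.
Maximizing over 9, 5, Novax chooses Invest. Subgame-perfect outcome: (R2, Invest) with payoffs (11, 9).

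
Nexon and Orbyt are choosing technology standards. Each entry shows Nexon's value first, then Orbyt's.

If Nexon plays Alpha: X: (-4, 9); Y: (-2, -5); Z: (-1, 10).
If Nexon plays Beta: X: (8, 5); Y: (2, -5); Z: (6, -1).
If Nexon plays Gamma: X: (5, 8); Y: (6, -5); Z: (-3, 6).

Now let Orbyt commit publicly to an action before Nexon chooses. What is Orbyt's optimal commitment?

Solve by backward induction (Orbyt leads).
- X: BR = Beta, leader payoff 5.
- Y: BR = Gamma, leader payoff -5.
- Z: BR = Beta, leader payoff -1.
Orbyt's induced payoffs are 5, -5, -1, so Orbyt commits to X. Subgame-perfect outcome: (Beta, X) with payoffs (8, 5).

X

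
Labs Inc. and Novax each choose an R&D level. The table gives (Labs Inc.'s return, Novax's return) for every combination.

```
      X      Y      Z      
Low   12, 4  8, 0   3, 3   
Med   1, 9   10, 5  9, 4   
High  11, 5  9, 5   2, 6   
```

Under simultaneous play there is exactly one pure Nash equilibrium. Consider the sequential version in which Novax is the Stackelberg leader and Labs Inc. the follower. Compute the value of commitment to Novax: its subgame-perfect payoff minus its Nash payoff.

1

Labs Inc. best-responds to each possible Novax move:
- X → Labs Inc. plays Low (best of 12, 1, 11); Novax gets 4.
- Y → Labs Inc. plays Med (best of 8, 10, 9); Novax gets 5.
- Z → Labs Inc. plays Med (best of 3, 9, 2); Novax gets 4.
Novax's induced payoffs are 4, 5, 4, so Novax commits to Y. Subgame-perfect outcome: (Med, Y) with payoffs (10, 5).
Now find the simultaneous Nash equilibrium.
Labs Inc.'s best replies: X→Low; Y→Med; Z→Med.
Novax's best replies: Low→X; Med→X; High→Z.
The unique mutual best reply is (Low, X), giving (12, 4).
Novax's commitment gain: 5 − 4 = 1.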